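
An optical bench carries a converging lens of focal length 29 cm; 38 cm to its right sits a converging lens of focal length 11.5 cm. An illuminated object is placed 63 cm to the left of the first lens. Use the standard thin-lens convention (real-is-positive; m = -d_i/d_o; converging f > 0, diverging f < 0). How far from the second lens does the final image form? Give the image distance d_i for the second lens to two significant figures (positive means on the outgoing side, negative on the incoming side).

Applying the thin-lens equation to the first lens, 1/29 = 1/63 + 1/d_i1, which gives d_i1 = 53.735 cm.
This image would form 53.735 cm past lens 1, i.e. 15.735 cm beyond lens 2, so it is a virtual object for lens 2: d_o2 = 38 - 53.735 = -15.735 cm.
Applying the thin-lens equation again with f_2 = 11.5 cm and d_o2 = -15.735 cm gives d_i2 = 6.644 cm.

6.6 cm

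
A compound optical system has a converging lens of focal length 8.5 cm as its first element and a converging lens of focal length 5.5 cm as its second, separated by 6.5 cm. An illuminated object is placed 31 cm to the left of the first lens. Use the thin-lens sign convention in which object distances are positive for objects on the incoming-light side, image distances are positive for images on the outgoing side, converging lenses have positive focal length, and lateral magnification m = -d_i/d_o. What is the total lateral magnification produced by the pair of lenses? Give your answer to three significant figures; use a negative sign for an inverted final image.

-0.194

Lens 1: 1/d_i1 = 1/f_1 - 1/d_o1 = 1/8.5 - 1/31 = 0.08539 cm^-1, so d_i1 = 11.711 cm.
m_1 = -(11.711)/31 = -0.3778.
This image would form 11.711 cm past lens 1, i.e. 5.211 cm beyond lens 2, so it is a virtual object for lens 2: d_o2 = 6.5 - 11.711 = -5.211 cm.
Lens 2: 1/d_i2 = 1/f_2 - 1/d_o2 = 1/5.5 - 1/(-5.211) = 0.37372 cm^-1, so d_i2 = 2.676 cm.
m_2 = -(2.676)/(-5.211) = 0.5135.
Overall magnification: m = m_1 m_2 = -0.1940.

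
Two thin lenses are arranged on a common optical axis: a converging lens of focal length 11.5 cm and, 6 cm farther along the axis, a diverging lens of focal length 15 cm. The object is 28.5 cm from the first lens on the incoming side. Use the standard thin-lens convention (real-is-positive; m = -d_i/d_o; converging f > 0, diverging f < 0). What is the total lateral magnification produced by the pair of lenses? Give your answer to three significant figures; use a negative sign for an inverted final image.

-5.90

Lens 1: 1/d_i1 = 1/f_1 - 1/d_o1 = 1/11.5 - 1/28.5 = 0.05187 cm^-1, so d_i1 = 19.279 cm.
m_1 = -(19.279)/28.5 = -0.6765.
Since 19.279 cm > 6 cm, the first image lies past the second lens and serves as a virtual object: d_o2 = L - d_i1 = -13.279 cm.
Lens 2: 1/d_i2 = 1/f_2 - 1/d_o2 = 1/(-15) - 1/(-13.279) = 0.00864 cm^-1, so d_i2 = 115.769 cm.
m_2 = -(115.769)/(-13.279) = 8.7179.
Total m = m_1 x m_2 = (-0.6765)(8.7179) = -5.8974.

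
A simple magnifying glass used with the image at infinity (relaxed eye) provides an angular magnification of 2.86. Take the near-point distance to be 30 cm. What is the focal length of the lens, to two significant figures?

10 cm

For the image at infinity, M = D/f.
f = D/M = 30/2.86 = 10.490 cm.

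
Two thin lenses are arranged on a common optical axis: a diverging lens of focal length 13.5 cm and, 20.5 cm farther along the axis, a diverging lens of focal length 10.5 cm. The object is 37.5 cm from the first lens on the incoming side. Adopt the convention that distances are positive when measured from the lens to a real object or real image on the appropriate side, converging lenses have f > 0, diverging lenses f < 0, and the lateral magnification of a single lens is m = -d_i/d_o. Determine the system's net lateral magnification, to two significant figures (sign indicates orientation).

0.068

Lens 1: 1/d_i1 = 1/f_1 - 1/d_o1 = 1/(-13.5) - 1/37.5 = -0.10074 cm^-1, so d_i1 = -9.926 cm.
m_1 = -(-9.926)/37.5 = 0.2647.
The intermediate image is virtual, 9.926 cm to the left of lens 1, so d_o2 = L - d_i1 = 20.5 - (-9.926) = 30.426 cm.
Lens 2: 1/d_i2 = 1/f_2 - 1/d_o2 = 1/(-10.5) - 1/(30.426) = -0.12810 cm^-1, so d_i2 = -7.806 cm.
m_2 = -(-7.806)/(30.426) = 0.2566.
Overall magnification: m = m_1 m_2 = 0.0679.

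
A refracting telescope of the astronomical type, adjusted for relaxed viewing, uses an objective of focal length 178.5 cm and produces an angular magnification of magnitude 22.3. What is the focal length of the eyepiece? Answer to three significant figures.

|M| = f_obj/f_eye, so f_eye = f_obj/|M| = 178.5/22.3 = 8.004 cm.

8.00 cm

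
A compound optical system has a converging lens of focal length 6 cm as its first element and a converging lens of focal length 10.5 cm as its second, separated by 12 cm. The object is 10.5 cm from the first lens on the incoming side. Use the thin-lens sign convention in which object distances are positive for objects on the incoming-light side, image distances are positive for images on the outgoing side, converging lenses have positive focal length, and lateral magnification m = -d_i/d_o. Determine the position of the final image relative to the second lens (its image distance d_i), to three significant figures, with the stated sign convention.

1.68 cm

Applying the thin-lens equation to the first lens, 1/6 = 1/10.5 + 1/d_i1, which gives d_i1 = 14.000 cm.
Since 14.000 cm > 12 cm, the first image lies past the second lens and serves as a virtual object: d_o2 = L - d_i1 = -2.000 cm.
Applying the thin-lens equation again with f_2 = 10.5 cm and d_o2 = -2.000 cm gives d_i2 = 1.680 cm.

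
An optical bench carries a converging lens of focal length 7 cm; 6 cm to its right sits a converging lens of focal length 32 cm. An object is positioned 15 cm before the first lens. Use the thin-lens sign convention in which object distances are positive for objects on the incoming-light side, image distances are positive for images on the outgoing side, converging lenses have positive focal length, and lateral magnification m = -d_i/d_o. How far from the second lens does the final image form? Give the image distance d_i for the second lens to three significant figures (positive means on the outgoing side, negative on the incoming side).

Applying the thin-lens equation to the first lens, 1/7 = 1/15 + 1/d_i1, which gives d_i1 = 13.125 cm.
Since 13.125 cm > 6 cm, the first image lies past the second lens and serves as a virtual object: d_o2 = L - d_i1 = -7.125 cm.
Applying the thin-lens equation again with f_2 = 32 cm and d_o2 = -7.125 cm gives d_i2 = 5.827 cm.

5.83 cm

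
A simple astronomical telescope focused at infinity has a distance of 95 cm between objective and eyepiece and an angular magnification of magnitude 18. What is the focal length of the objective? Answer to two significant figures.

90 cm

In normal adjustment the tube length equals f_obj + f_eye and |M| = f_obj/f_eye.
So f_obj = 18 f_eye and 18 f_eye + f_eye = 95 cm, giving f_eye = 95/19 = 5.000 cm and f_obj = 90.000 cm.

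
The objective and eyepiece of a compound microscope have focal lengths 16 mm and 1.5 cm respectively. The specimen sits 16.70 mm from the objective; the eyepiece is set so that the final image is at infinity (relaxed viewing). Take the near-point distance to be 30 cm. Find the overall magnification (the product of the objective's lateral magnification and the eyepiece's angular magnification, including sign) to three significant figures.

-457

Convert to cm: f_obj = 16 mm = 1.6 cm; d_o = 16.70 mm = 1.67 cm.
Objective: 1/d_i = 1/f_obj - 1/d_o = 1/1.6 - 1/1.67 = 0.02620 cm^-1, so d_i = 38.171 cm.
m_obj = -d_i/d_o = -38.171/1.67 = -22.857.
Eyepiece angular magnification (image at infinity): M_eye = D/f_e = 30/1.5 = 20.000.
Overall M = m_obj x M_eye = (-22.857)(20.000) = -457.14.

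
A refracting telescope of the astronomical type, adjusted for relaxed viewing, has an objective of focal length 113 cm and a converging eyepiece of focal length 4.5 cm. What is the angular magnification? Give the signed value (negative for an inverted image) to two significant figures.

-25

M = -f_obj/f_eye = -113/(4.5) = -25.111.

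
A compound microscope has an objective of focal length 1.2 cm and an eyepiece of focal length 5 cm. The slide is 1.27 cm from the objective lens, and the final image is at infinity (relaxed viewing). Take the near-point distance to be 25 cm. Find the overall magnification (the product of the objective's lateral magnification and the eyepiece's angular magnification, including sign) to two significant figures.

Objective: 1/d_i = 1/f_obj - 1/d_o = 1/1.2 - 1/1.27 = 0.04593 cm^-1, so d_i = 21.771 cm.
m_obj = -d_i/d_o = -21.771/1.27 = -17.143.
Eyepiece angular magnification (image at infinity): M_eye = D/f_e = 25/5 = 5.000.
Overall M = m_obj x M_eye = (-17.143)(5.000) = -85.71.

-86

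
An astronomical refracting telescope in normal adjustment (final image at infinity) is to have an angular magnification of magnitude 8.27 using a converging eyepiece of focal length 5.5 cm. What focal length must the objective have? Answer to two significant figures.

45 cm

|M| = f_obj/|f_eye|, so f_obj = |M| x |f_eye| = 8.27 x 5.5 = 45.485 cm.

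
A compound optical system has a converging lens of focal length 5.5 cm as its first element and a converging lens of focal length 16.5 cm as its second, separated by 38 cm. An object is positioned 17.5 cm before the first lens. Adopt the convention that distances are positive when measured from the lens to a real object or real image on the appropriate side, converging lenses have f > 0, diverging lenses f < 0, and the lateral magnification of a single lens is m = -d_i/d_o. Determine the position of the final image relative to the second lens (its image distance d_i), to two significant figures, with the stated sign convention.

37 cm

Lens 1: 1/d_i1 = 1/f_1 - 1/d_o1 = 1/5.5 - 1/17.5 = 0.12468 cm^-1, so d_i1 = 8.021 cm.
That image sits 29.979 cm in front of the second lens, so d_o2 = 29.979 cm.
Lens 2: 1/d_i2 = 1/f_2 - 1/d_o2 = 1/16.5 - 1/(29.979) = 0.02725 cm^-1, so d_i2 = 36.698 cm.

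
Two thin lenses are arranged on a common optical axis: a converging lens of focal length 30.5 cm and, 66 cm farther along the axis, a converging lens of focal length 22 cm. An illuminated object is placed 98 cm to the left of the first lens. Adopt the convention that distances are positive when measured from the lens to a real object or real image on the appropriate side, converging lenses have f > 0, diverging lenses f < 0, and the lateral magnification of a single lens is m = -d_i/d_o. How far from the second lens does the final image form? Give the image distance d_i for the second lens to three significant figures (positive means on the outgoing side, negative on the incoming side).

Lens 1: 1/d_i1 = 1/f_1 - 1/d_o1 = 1/30.5 - 1/98 = 0.02258 cm^-1, so d_i1 = 44.281 cm.
That image sits 21.719 cm in front of the second lens, so d_o2 = 21.719 cm.
Lens 2: 1/d_i2 = 1/f_2 - 1/d_o2 = 1/22 - 1/(21.719) = -0.00059 cm^-1, so d_i2 = -1697.474 cm.

-1700 cm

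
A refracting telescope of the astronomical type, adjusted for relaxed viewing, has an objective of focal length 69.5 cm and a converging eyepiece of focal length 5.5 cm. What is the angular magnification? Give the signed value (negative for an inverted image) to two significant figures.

-13

M = -f_obj/f_eye = -69.5/(5.5) = -12.636.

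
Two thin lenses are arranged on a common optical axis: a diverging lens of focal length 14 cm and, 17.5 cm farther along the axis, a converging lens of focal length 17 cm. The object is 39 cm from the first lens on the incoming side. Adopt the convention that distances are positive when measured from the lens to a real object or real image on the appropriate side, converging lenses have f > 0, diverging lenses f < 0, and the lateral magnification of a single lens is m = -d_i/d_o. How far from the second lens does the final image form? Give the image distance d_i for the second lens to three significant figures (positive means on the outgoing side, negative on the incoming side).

Lens 1: 1/d_i1 = 1/f_1 - 1/d_o1 = 1/(-14) - 1/39 = -0.09707 cm^-1, so d_i1 = -10.302 cm.
With d_i1 < 0 the first image is virtual and lies on the object side; the object distance for lens 2 is d_o2 = 17.5 - (-10.302) = 27.802 cm.
Lens 2: 1/d_i2 = 1/f_2 - 1/d_o2 = 1/17 - 1/(27.802) = 0.02285 cm^-1, so d_i2 = 43.755 cm.

43.8 cm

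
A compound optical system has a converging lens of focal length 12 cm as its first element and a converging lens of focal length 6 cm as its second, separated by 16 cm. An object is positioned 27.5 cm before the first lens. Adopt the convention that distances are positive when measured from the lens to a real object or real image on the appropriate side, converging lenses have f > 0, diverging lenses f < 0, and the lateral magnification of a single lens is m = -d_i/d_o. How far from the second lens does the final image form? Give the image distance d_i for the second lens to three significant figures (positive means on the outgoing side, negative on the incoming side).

Applying the thin-lens equation to the first lens, 1/12 = 1/27.5 + 1/d_i1, which gives d_i1 = 21.290 cm.
Since 21.290 cm > 16 cm, the first image lies past the second lens and serves as a virtual object: d_o2 = L - d_i1 = -5.290 cm.
Applying the thin-lens equation again with f_2 = 6 cm and d_o2 = -5.290 cm gives d_i2 = 2.811 cm.

2.81 cm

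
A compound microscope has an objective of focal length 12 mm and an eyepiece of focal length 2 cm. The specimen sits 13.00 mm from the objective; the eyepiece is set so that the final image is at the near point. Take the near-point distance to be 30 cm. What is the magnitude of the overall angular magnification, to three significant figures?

192

Convert to cm: f_obj = 12 mm = 1.2 cm; d_o = 13.00 mm = 1.30 cm.
Objective: 1/d_i = 1/f_obj - 1/d_o = 1/1.2 - 1/1.30 = 0.06410 cm^-1, so d_i = 15.600 cm.
m_obj = -d_i/d_o = -15.600/1.30 = -12.000.
Eyepiece angular magnification (image at near point): M_eye = 1 + D/f_e = 1 + 30/2 = 16.000.
Overall M = m_obj x M_eye = (-12.000)(16.000) = -192.00.
|M| = 192.00.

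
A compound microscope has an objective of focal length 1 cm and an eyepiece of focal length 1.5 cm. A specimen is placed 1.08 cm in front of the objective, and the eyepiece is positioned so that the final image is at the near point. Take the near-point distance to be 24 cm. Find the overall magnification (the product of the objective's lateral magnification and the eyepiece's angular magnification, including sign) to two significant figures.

-210

Objective: 1/d_i = 1/f_obj - 1/d_o = 1/1 - 1/1.08 = 0.07407 cm^-1, so d_i = 13.500 cm.
m_obj = -d_i/d_o = -13.500/1.08 = -12.500.
Eyepiece angular magnification (image at near point): M_eye = 1 + D/f_e = 1 + 24/1.5 = 17.000.
Overall M = m_obj x M_eye = (-12.500)(17.000) = -212.50.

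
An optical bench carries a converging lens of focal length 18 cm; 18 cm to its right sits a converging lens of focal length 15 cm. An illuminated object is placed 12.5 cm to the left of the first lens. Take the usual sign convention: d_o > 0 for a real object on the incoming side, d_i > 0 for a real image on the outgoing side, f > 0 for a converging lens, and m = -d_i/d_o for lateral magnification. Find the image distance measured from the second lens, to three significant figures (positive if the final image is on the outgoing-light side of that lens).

First lens: d_i1 = 1/(1/18 - 1/12.5) = -40.909 cm.
The intermediate image is virtual, 40.909 cm to the left of lens 1, so d_o2 = L - d_i1 = 18 - (-40.909) = 58.909 cm.
Second lens: d_i2 = 1/(1/15 - 1/(58.909)) = 20.124 cm.

20.1 cm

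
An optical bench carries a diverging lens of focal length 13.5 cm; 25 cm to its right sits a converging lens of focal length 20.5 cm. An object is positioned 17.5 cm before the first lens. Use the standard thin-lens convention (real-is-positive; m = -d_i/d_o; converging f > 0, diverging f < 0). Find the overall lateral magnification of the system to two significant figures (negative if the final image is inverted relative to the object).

-0.74

Applying the thin-lens equation to the first lens, 1/(-13.5) = 1/17.5 + 1/d_i1, which gives d_i1 = -7.621 cm.
Its lateral magnification is m_1 = -d_i1/d_o1 = -(-7.621)/17.5 = 0.4355.
The intermediate image is virtual, 7.621 cm to the left of lens 1, so d_o2 = L - d_i1 = 25 - (-7.621) = 32.621 cm.
Applying the thin-lens equation again with f_2 = 20.5 cm and d_o2 = 32.621 cm gives d_i2 = 55.171 cm.
m_2 = -(55.171)/(32.621) = -1.6913.
Overall magnification: m = m_1 m_2 = -0.7365.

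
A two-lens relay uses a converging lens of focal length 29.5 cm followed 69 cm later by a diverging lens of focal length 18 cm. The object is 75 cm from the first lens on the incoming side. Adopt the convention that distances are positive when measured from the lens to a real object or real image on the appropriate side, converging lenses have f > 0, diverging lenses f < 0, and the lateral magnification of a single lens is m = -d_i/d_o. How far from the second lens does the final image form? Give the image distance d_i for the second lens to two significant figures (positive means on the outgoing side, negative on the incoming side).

Lens 1: 1/d_i1 = 1/f_1 - 1/d_o1 = 1/29.5 - 1/75 = 0.02056 cm^-1, so d_i1 = 48.626 cm.
Object distance for lens 2: d_o2 = 69 - 48.626 = 20.374 cm.
Lens 2: 1/d_i2 = 1/f_2 - 1/d_o2 = 1/(-18) - 1/(20.374) = -0.10464 cm^-1, so d_i2 = -9.557 cm.

-9.6 cm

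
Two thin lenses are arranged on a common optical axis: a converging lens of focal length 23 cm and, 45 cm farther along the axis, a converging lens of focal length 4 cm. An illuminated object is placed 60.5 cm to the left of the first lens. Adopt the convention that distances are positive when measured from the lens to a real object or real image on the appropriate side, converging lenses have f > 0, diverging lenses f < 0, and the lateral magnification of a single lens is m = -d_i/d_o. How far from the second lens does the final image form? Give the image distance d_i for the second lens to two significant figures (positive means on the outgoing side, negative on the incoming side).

Lens 1: 1/d_i1 = 1/f_1 - 1/d_o1 = 1/23 - 1/60.5 = 0.02695 cm^-1, so d_i1 = 37.107 cm.
The intermediate image is 37.107 cm to the right of lens 1, so d_o2 = L - d_i1 = 45 - 37.107 = 7.893 cm.
Lens 2: 1/d_i2 = 1/f_2 - 1/d_o2 = 1/4 - 1/(7.893) = 0.12331 cm^-1, so d_i2 = 8.110 cm.

8.1 cm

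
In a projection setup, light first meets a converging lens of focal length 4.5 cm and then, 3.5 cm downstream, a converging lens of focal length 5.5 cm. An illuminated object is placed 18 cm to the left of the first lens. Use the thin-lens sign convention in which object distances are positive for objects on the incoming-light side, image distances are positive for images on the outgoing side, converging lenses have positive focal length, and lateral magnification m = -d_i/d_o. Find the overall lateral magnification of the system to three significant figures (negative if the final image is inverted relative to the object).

-0.229

Applying the thin-lens equation to the first lens, 1/4.5 = 1/18 + 1/d_i1, which gives d_i1 = 6.000 cm.
Its lateral magnification is m_1 = -d_i1/d_o1 = -(6.000)/18 = -0.3333.
This image would form 6.000 cm past lens 1, i.e. 2.500 cm beyond lens 2, so it is a virtual object for lens 2: d_o2 = 3.5 - 6.000 = -2.500 cm.
Applying the thin-lens equation again with f_2 = 5.5 cm and d_o2 = -2.500 cm gives d_i2 = 1.719 cm.
m_2 = -(1.719)/(-2.500) = 0.6875.
Overall magnification: m = m_1 m_2 = -0.2292.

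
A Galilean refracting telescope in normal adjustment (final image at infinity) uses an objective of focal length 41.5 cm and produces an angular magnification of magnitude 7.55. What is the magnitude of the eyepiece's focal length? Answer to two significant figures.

|M| = f_obj/|f_eye|, so |f_eye| = f_obj/|M| = 41.5/7.55 = 5.497 cm.
(The eyepiece is diverging, so its signed focal length is -5.497 cm.)

5.5 cm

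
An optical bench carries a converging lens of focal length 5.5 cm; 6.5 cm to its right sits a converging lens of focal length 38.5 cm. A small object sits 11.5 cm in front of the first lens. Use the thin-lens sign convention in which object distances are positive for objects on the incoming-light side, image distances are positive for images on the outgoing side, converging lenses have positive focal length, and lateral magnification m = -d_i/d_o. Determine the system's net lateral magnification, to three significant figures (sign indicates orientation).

Lens 1: 1/d_i1 = 1/f_1 - 1/d_o1 = 1/5.5 - 1/11.5 = 0.09486 cm^-1, so d_i1 = 10.542 cm.
m_1 = -(10.542)/11.5 = -0.9167.
This image would form 10.542 cm past lens 1, i.e. 4.042 cm beyond lens 2, so it is a virtual object for lens 2: d_o2 = 6.5 - 10.542 = -4.042 cm.
Lens 2: 1/d_i2 = 1/f_2 - 1/d_o2 = 1/38.5 - 1/(-4.042) = 0.27340 cm^-1, so d_i2 = 3.658 cm.
m_2 = -(3.658)/(-4.042) = 0.9050.
Overall magnification: m = m_1 m_2 = -0.8296.

-0.830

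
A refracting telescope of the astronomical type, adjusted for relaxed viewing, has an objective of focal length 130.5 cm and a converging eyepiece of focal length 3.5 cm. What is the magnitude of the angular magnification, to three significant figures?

|M| = f_obj/|f_eye| = 130.5/3.5 = 37.286.

37.3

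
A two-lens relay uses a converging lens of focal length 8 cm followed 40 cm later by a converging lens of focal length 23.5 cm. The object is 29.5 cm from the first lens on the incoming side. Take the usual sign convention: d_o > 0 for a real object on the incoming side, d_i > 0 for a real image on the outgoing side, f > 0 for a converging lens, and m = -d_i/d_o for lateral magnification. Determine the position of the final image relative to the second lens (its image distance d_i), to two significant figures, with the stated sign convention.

Applying the thin-lens equation to the first lens, 1/8 = 1/29.5 + 1/d_i1, which gives d_i1 = 10.977 cm.
The intermediate image is 10.977 cm to the right of lens 1, so d_o2 = L - d_i1 = 40 - 10.977 = 29.023 cm.
Applying the thin-lens equation again with f_2 = 23.5 cm and d_o2 = 29.023 cm gives d_i2 = 123.486 cm.

120 cm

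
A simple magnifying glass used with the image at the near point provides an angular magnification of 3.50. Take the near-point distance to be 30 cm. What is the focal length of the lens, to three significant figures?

For the image at the near point, M = 1 + D/f.
f = D/(M - 1) = 30/(3.5 - 1) = 12.000 cm.

12.0 cm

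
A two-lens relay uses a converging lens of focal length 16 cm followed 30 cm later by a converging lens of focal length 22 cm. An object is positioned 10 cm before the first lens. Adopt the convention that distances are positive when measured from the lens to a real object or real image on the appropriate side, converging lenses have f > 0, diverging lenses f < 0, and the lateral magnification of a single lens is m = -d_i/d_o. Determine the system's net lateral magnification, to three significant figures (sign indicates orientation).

-1.69

Lens 1: 1/d_i1 = 1/f_1 - 1/d_o1 = 1/16 - 1/10 = -0.03750 cm^-1, so d_i1 = -26.667 cm.
m_1 = -(-26.667)/10 = 2.6667.
With d_i1 < 0 the first image is virtual and lies on the object side; the object distance for lens 2 is d_o2 = 30 - (-26.667) = 56.667 cm.
Lens 2: 1/d_i2 = 1/f_2 - 1/d_o2 = 1/22 - 1/(56.667) = 0.02781 cm^-1, so d_i2 = 35.962 cm.
m_2 = -(35.962)/(56.667) = -0.6346.
Total m = m_1 x m_2 = (2.6667)(-0.6346) = -1.6923.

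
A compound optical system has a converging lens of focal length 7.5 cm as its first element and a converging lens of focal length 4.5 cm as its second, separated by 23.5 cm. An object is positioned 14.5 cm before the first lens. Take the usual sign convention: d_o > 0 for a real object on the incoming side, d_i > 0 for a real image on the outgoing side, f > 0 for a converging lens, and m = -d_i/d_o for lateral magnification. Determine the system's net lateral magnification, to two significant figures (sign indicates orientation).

Applying the thin-lens equation to the first lens, 1/7.5 = 1/14.5 + 1/d_i1, which gives d_i1 = 15.536 cm.
Its lateral magnification is m_1 = -d_i1/d_o1 = -(15.536)/14.5 = -1.0714.
The intermediate image is 15.536 cm to the right of lens 1, so d_o2 = L - d_i1 = 23.5 - 15.536 = 7.964 cm.
Applying the thin-lens equation again with f_2 = 4.5 cm and d_o2 = 7.964 cm gives d_i2 = 10.345 cm.
m_2 = -(10.345)/(7.964) = -1.2990.
The system's lateral magnification is m_1 m_2 = (-1.0714)(-1.2990) = 1.3918.

1.4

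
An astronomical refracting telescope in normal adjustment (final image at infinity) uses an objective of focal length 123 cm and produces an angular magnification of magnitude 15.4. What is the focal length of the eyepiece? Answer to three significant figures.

|M| = f_obj/f_eye, so f_eye = f_obj/|M| = 123/15.4 = 7.987 cm.

7.99 cm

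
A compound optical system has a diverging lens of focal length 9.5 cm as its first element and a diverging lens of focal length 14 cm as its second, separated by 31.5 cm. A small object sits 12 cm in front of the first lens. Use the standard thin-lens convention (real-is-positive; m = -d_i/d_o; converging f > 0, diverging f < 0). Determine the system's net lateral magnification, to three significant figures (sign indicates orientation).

Lens 1: 1/d_i1 = 1/f_1 - 1/d_o1 = 1/(-9.5) - 1/12 = -0.18860 cm^-1, so d_i1 = -5.302 cm.
m_1 = -(-5.302)/12 = 0.4419.
With d_i1 < 0 the first image is virtual and lies on the object side; the object distance for lens 2 is d_o2 = 31.5 - (-5.302) = 36.802 cm.
Lens 2: 1/d_i2 = 1/f_2 - 1/d_o2 = 1/(-14) - 1/(36.802) = -0.09860 cm^-1, so d_i2 = -10.142 cm.
m_2 = -(-10.142)/(36.802) = 0.2756.
The system's lateral magnification is m_1 m_2 = (0.4419)(0.2756) = 0.1218.

0.122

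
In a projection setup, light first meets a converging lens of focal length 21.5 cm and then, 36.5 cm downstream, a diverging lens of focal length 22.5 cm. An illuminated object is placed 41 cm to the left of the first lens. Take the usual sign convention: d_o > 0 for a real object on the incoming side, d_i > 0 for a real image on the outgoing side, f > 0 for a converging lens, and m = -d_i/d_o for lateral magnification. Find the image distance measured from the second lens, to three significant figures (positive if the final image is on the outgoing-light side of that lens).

14.2 cm

Lens 1: 1/d_i1 = 1/f_1 - 1/d_o1 = 1/21.5 - 1/41 = 0.02212 cm^-1, so d_i1 = 45.205 cm.
Since 45.205 cm > 36.5 cm, the first image lies past the second lens and serves as a virtual object: d_o2 = L - d_i1 = -8.705 cm.
Lens 2: 1/d_i2 = 1/f_2 - 1/d_o2 = 1/(-22.5) - 1/(-8.705) = 0.07043 cm^-1, so d_i2 = 14.198 cm.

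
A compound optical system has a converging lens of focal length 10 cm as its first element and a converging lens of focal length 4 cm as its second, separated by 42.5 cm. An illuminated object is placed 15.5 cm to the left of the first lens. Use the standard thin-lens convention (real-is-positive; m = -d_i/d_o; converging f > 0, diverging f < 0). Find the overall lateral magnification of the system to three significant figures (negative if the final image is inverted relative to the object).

0.705

Applying the thin-lens equation to the first lens, 1/10 = 1/15.5 + 1/d_i1, which gives d_i1 = 28.182 cm.
Its lateral magnification is m_1 = -d_i1/d_o1 = -(28.182)/15.5 = -1.8182.
That image sits 14.318 cm in front of the second lens, so d_o2 = 14.318 cm.
Applying the thin-lens equation again with f_2 = 4 cm and d_o2 = 14.318 cm gives d_i2 = 5.551 cm.
m_2 = -(5.551)/(14.318) = -0.3877.
The system's lateral magnification is m_1 m_2 = (-1.8182)(-0.3877) = 0.7048.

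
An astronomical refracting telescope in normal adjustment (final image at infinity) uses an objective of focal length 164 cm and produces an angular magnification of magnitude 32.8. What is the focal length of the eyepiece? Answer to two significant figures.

|M| = f_obj/f_eye, so f_eye = f_obj/|M| = 164/32.8 = 5.000 cm.

5.0 cm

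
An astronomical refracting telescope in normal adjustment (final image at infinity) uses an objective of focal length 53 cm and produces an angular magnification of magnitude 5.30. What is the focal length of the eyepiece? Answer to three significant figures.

10.0 cm

|M| = f_obj/f_eye, so f_eye = f_obj/|M| = 53/5.3 = 10.000 cm.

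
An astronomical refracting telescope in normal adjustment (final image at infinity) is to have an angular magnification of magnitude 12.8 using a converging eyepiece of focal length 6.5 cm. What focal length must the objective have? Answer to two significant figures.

83 cm

|M| = f_obj/|f_eye|, so f_obj = |M| x |f_eye| = 12.8 x 6.5 = 83.200 cm.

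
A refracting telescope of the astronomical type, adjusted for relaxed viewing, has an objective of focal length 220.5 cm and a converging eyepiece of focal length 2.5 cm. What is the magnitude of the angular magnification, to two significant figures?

|M| = f_obj/|f_eye| = 220.5/2.5 = 88.200.

88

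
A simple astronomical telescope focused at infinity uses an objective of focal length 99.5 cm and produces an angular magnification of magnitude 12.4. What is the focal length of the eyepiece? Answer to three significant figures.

|M| = f_obj/f_eye, so f_eye = f_obj/|M| = 99.5/12.4 = 8.024 cm.

8.02 cm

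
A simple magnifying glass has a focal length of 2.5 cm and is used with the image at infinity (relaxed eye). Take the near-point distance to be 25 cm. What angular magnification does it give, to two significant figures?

10

M = D/f = 25/2.5 = 10.000.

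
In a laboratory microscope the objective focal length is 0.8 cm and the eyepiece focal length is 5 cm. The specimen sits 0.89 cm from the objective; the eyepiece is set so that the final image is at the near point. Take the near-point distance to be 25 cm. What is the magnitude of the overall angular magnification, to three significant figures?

53.3

Objective: 1/d_i = 1/f_obj - 1/d_o = 1/0.8 - 1/0.89 = 0.12640 cm^-1, so d_i = 7.911 cm.
m_obj = -d_i/d_o = -7.911/0.89 = -8.889.
Eyepiece angular magnification (image at near point): M_eye = 1 + D/f_e = 1 + 25/5 = 6.000.
Overall M = m_obj x M_eye = (-8.889)(6.000) = -53.33.
|M| = 53.33.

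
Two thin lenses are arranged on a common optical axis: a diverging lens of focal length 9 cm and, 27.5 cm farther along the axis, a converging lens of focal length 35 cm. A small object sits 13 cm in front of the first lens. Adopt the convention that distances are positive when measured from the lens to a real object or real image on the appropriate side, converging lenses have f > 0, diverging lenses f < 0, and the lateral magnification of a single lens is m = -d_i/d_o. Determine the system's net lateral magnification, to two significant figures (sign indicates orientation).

6.6

Applying the thin-lens equation to the first lens, 1/(-9) = 1/13 + 1/d_i1, which gives d_i1 = -5.318 cm.
Its lateral magnification is m_1 = -d_i1/d_o1 = -(-5.318)/13 = 0.4091.
With d_i1 < 0 the first image is virtual and lies on the object side; the object distance for lens 2 is d_o2 = 27.5 - (-5.318) = 32.818 cm.
Applying the thin-lens equation again with f_2 = 35 cm and d_o2 = 32.818 cm gives d_i2 = -526.458 cm.
m_2 = -(-526.458)/(32.818) = 16.0417.
The system's lateral magnification is m_1 m_2 = (0.4091)(16.0417) = 6.5625.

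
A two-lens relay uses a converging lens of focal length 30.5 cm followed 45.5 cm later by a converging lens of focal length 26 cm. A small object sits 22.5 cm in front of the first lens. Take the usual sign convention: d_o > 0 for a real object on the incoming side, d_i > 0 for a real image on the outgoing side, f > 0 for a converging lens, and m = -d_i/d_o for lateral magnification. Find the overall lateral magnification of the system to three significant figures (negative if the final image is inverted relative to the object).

Lens 1: 1/d_i1 = 1/f_1 - 1/d_o1 = 1/30.5 - 1/22.5 = -0.01166 cm^-1, so d_i1 = -85.781 cm.
m_1 = -(-85.781)/22.5 = 3.8125.
The intermediate image is virtual, 85.781 cm to the left of lens 1, so d_o2 = L - d_i1 = 45.5 - (-85.781) = 131.281 cm.
Lens 2: 1/d_i2 = 1/f_2 - 1/d_o2 = 1/26 - 1/(131.281) = 0.03084 cm^-1, so d_i2 = 32.421 cm.
m_2 = -(32.421)/(131.281) = -0.2470.
Overall magnification: m = m_1 m_2 = -0.9415.

-0.942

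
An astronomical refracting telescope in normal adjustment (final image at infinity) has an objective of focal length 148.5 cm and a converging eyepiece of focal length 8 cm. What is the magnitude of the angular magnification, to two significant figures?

19

|M| = f_obj/|f_eye| = 148.5/8 = 18.562.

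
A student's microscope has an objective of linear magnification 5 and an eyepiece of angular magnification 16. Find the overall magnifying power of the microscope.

80

The overall magnification of a compound microscope is the product of the objective and eyepiece magnifications:
M = M_obj x M_eye = 5 x 16 = 80.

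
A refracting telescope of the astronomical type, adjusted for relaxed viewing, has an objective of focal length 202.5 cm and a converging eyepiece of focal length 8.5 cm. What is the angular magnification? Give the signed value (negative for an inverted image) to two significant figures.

-24

M = -f_obj/f_eye = -202.5/(8.5) = -23.824.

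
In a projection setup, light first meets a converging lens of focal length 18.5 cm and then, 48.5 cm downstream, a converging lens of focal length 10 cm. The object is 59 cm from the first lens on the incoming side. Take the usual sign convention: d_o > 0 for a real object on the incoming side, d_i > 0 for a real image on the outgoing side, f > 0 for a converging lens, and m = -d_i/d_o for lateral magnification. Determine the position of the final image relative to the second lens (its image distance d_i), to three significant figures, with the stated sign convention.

18.7 cm

First lens: d_i1 = 1/(1/18.5 - 1/59) = 26.951 cm.
The intermediate image is 26.951 cm to the right of lens 1, so d_o2 = L - d_i1 = 48.5 - 26.951 = 21.549 cm.
Second lens: d_i2 = 1/(1/10 - 1/(21.549)) = 18.658 cm.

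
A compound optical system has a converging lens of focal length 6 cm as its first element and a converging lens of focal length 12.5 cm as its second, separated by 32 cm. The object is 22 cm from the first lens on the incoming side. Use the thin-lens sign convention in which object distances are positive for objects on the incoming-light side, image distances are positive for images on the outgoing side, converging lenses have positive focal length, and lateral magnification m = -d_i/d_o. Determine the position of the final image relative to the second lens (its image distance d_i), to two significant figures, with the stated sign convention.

26 cm

First lens: d_i1 = 1/(1/6 - 1/22) = 8.250 cm.
Object distance for lens 2: d_o2 = 32 - 8.250 = 23.750 cm.
Second lens: d_i2 = 1/(1/12.5 - 1/(23.750)) = 26.389 cm.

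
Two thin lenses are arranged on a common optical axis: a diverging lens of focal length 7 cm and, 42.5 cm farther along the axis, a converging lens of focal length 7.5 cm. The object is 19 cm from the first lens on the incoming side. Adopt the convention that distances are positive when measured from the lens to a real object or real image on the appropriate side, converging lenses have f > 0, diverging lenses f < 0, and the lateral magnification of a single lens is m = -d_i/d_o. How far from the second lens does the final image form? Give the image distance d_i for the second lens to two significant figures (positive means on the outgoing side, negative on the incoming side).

8.9 cm

First lens: d_i1 = 1/(1/(-7) - 1/19) = -5.115 cm.
The intermediate image is virtual, 5.115 cm to the left of lens 1, so d_o2 = L - d_i1 = 42.5 - (-5.115) = 47.615 cm.
Second lens: d_i2 = 1/(1/7.5 - 1/(47.615)) = 8.902 cm.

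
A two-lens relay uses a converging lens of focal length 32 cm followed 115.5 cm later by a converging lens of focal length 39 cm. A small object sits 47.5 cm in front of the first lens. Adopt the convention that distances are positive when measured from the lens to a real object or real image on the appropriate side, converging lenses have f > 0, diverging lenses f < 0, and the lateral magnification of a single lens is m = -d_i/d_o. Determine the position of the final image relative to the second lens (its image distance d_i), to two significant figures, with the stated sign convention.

-32 cm

Lens 1: 1/d_i1 = 1/f_1 - 1/d_o1 = 1/32 - 1/47.5 = 0.01020 cm^-1, so d_i1 = 98.065 cm.
Object distance for lens 2: d_o2 = 115.5 - 98.065 = 17.435 cm.
Lens 2: 1/d_i2 = 1/f_2 - 1/d_o2 = 1/39 - 1/(17.435) = -0.03171 cm^-1, so d_i2 = -31.533 cm.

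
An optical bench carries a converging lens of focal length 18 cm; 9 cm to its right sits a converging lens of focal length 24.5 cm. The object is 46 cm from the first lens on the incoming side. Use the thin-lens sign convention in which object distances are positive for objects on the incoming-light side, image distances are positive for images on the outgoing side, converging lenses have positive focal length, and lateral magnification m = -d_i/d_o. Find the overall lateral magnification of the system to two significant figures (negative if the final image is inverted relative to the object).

Applying the thin-lens equation to the first lens, 1/18 = 1/46 + 1/d_i1, which gives d_i1 = 29.571 cm.
Its lateral magnification is m_1 = -d_i1/d_o1 = -(29.571)/46 = -0.6429.
Since 29.571 cm > 9 cm, the first image lies past the second lens and serves as a virtual object: d_o2 = L - d_i1 = -20.571 cm.
Applying the thin-lens equation again with f_2 = 24.5 cm and d_o2 = -20.571 cm gives d_i2 = 11.182 cm.
m_2 = -(11.182)/(-20.571) = 0.5436.
Total m = m_1 x m_2 = (-0.6429)(0.5436) = -0.3494.

-0.35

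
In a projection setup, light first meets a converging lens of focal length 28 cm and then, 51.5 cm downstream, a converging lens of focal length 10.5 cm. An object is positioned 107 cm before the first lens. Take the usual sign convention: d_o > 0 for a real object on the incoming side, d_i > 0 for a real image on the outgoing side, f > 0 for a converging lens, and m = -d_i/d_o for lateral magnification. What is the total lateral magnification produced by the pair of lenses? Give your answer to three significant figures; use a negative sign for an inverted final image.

1.21

Lens 1: 1/d_i1 = 1/f_1 - 1/d_o1 = 1/28 - 1/107 = 0.02637 cm^-1, so d_i1 = 37.924 cm.
m_1 = -(37.924)/107 = -0.3544.
That image sits 13.576 cm in front of the second lens, so d_o2 = 13.576 cm.
Lens 2: 1/d_i2 = 1/f_2 - 1/d_o2 = 1/10.5 - 1/(13.576) = 0.02158 cm^-1, so d_i2 = 46.343 cm.
m_2 = -(46.343)/(13.576) = -3.4136.
Overall magnification: m = m_1 m_2 = 1.2099.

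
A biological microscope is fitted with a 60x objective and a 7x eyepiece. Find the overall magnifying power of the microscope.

420

The overall magnification of a compound microscope is the product of the objective and eyepiece magnifications:
M = M_obj x M_eye = 60 x 7 = 420.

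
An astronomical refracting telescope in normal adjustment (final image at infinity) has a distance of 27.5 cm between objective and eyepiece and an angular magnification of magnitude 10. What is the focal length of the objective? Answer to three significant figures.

In normal adjustment the tube length equals f_obj + f_eye and |M| = f_obj/f_eye.
So f_obj = 10 f_eye and 10 f_eye + f_eye = 27.5 cm, giving f_eye = 27.5/11 = 2.500 cm and f_obj = 25.000 cm.

25.0 cm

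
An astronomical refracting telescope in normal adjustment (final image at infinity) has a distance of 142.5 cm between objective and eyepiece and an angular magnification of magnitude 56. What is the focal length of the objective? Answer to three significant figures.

140 cm

In normal adjustment the tube length equals f_obj + f_eye and |M| = f_obj/f_eye.
So f_obj = 56 f_eye and 56 f_eye + f_eye = 142.5 cm, giving f_eye = 142.5/57 = 2.500 cm and f_obj = 140.000 cm.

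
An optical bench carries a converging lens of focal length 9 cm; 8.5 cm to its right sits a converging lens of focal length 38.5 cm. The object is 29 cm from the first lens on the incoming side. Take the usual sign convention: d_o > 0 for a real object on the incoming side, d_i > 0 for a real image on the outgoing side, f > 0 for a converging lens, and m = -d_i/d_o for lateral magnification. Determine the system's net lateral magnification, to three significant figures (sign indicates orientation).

First lens: d_i1 = 1/(1/9 - 1/29) = 13.050 cm.
m_1 = -(13.050)/29 = -0.4500.
Since 13.050 cm > 8.5 cm, the first image lies past the second lens and serves as a virtual object: d_o2 = L - d_i1 = -4.550 cm.
Second lens: d_i2 = 1/(1/38.5 - 1/(-4.550)) = 4.069 cm.
m_2 = -(4.069)/(-4.550) = 0.8943.
The system's lateral magnification is m_1 m_2 = (-0.4500)(0.8943) = -0.4024.

-0.402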